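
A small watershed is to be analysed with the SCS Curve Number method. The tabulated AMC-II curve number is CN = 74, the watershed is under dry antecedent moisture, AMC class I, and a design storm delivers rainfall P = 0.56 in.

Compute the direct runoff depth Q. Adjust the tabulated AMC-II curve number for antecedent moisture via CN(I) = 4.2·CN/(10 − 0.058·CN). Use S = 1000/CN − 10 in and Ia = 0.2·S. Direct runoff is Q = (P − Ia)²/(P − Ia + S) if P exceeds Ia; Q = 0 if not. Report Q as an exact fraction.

Dry (AMC I): CN(I) = 4.2·74/(10 − 0.058·74) = (1554/5)/(1427/250) = 77700/1427 ≈ 54.450
Retention S: 1000/CN − 10 with CN=54.450 → S = 6500/777 ≈ 8.366 in
Ia = 0.2S: 0.2·8.366 = 1.673 in (exactly 1300/777)
P = 0.560 ≤ Ia = 1.673 in: entire storm abstracted, Q = 0.

Q = 0 in ≈ 0.000 in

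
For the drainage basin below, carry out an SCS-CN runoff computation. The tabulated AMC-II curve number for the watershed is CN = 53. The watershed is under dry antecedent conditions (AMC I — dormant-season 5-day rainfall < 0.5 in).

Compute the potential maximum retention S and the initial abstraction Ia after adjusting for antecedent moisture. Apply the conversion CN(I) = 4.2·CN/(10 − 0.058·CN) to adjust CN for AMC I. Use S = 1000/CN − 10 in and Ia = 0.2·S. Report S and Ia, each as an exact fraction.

Adjust CN=53 to AMC I: 4.2·53/(10 − 0.058·53) → (1113/5) ÷ (3463/500) = 111300/3463 ≈ 32.140
Retention S: 1000/CN − 10 with CN=32.140 → S = 23500/1113 ≈ 21.114 in
Initial abstraction Ia = S/5 = (23500/1113)/5 = 4700/1113 ≈ 4.223 in

S = 23500/1113 in ≈ 21.114 in; Ia = 4700/1113 in ≈ 4.223 in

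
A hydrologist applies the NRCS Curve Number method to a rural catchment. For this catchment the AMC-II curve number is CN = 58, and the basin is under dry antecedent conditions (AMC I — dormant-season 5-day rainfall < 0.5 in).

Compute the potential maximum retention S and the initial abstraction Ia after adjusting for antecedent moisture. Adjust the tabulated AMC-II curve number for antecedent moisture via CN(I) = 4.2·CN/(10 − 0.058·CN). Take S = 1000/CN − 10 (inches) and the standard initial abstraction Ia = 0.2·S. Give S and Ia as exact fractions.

S = 500/29 in ≈ 17.241 in; Ia = 100/29 in ≈ 3.448 in

Adjust CN=58 to AMC I: 4.2·58/(10 − 0.058·58) → (1218/5) ÷ (1659/250) = 2900/79 ≈ 36.709
Retention S: 1000/CN − 10 with CN=36.709 → S = 500/29 ≈ 17.241 in
Initial abstraction Ia = S/5 = (500/29)/5 = 100/29 ≈ 3.448 in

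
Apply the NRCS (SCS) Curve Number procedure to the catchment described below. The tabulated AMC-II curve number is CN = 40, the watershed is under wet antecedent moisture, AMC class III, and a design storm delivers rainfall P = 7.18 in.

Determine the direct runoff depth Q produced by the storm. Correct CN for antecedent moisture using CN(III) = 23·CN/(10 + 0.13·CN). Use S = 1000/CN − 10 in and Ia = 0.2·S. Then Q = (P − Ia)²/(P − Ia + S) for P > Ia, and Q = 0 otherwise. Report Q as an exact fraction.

Q = 45657049/16395550 in ≈ 2.785 in

Adjust CN=40 to AMC III: 23·40/(10 + 0.13·40) → 920 ÷ (76/5) = 1150/19 ≈ 60.526
Max retention: S = 1000/(1150/19) − 10 = 150/23 in (≈ 6.522 in)
Initial abstraction Ia = S/5 = (150/23)/5 = 30/23 ≈ 1.304 in
Since P=7.180 > Ia=1.304: effective rainfall P−Ia = 6757/1150 in
Q: (6757/1150)² ÷ (14257/1150) = 45657049/16395550 in (≈ 2.785 in)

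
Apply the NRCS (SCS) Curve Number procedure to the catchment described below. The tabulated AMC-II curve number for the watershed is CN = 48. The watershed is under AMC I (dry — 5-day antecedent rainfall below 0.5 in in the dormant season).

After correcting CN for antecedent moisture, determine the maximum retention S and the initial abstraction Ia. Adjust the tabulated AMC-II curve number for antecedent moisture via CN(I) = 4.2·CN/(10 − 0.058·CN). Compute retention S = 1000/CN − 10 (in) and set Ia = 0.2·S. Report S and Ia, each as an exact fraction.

CN(I) from CN(II)=48: (4.2·48)/(10 − 0.058·48) = 12600/451 ≈ 27.938
Retention S: 1000/CN − 10 with CN=27.938 → S = 1625/63 ≈ 25.794 in
Ia = 0.2·(1625/63) = 325/63 in ≈ 5.159 in

S = 1625/63 in ≈ 25.794 in; Ia = 325/63 in ≈ 5.159 in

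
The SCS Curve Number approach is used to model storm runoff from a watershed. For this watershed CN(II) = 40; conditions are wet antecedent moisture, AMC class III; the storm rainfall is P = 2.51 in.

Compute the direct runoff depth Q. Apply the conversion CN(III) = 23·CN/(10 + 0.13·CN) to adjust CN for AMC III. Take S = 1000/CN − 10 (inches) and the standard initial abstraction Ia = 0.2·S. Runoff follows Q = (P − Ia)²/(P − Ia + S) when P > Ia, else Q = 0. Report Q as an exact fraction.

Adjust CN=40 to AMC III: 23·40/(10 + 0.13·40) → 920 ÷ (76/5) = 1150/19 ≈ 60.526
Retention S: 1000/CN − 10 with CN=60.526 → S = 150/23 ≈ 6.522 in
Initial abstraction Ia = S/5 = (150/23)/5 = 30/23 ≈ 1.304 in
P − Ia = 2.510 − 1.304 = 2773/2300 ≈ 1.206 in (> 0, runoff occurs)
Runoff Q = (P−Ia)²/(P−Ia+S) = (1.206)²/(1.206+6.522) = 7689529/40877900 ≈ 0.188 in

Q = 7689529/40877900 in ≈ 0.188 in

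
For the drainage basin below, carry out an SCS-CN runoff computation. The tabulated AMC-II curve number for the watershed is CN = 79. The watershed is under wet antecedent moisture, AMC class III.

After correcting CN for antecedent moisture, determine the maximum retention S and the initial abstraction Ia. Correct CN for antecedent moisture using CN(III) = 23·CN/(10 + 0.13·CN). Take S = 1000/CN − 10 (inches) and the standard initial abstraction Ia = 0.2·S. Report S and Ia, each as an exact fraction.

S = 2100/1817 in ≈ 1.156 in; Ia = 420/1817 in ≈ 0.231 in

Adjust CN=79 to AMC III: 23·79/(10 + 0.13·79) → 1817 ÷ (2027/100) = 181700/2027 ≈ 89.640
S = 1000/(181700/2027) − 10 = 2100/1817 in ≈ 1.156 in
Ia = 0.2S: 0.2·1.156 = 0.231 in (exactly 420/1817)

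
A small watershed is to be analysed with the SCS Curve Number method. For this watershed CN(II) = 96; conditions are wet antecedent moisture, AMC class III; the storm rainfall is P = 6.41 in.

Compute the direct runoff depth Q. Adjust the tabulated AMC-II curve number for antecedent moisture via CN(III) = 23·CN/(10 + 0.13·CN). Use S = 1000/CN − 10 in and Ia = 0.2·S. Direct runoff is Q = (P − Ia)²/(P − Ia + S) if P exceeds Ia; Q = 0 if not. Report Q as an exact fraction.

Q = 1934152441/312080100 in ≈ 6.198 in

CN(III) from CN(II)=96: (23·96)/(10 + 0.13·96) = 27600/281 ≈ 98.221
Retention S: 1000/CN − 10 with CN=98.221 → S = 25/138 ≈ 0.181 in
Ia = 0.2S: 0.2·0.181 = 0.036 in (exactly 5/138)
Since P=6.410 > Ia=0.036: effective rainfall P−Ia = 43979/6900 in
Runoff Q = (P−Ia)²/(P−Ia+S) = (6.374)²/(6.374+0.181) = 1934152441/312080100 ≈ 6.198 in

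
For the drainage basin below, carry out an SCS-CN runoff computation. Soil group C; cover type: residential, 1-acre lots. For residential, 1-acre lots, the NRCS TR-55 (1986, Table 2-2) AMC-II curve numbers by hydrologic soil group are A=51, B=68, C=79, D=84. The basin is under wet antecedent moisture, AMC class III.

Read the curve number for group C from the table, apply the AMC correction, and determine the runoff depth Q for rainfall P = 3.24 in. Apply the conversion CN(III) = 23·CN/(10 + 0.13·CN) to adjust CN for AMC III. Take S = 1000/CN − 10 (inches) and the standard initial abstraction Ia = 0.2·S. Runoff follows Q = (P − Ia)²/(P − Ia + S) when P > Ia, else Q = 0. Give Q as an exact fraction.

NRCS table: residential, 1-acre lots, soil group C → CN(II) = 79
Adjust CN=79 to AMC III: 23·79/(10 + 0.13·79) → 1817 ÷ (2027/100) = 181700/2027 ≈ 89.640
Max retention: S = 1000/(181700/2027) − 10 = 2100/1817 in (≈ 1.156 in)
Ia = 0.2S: 0.2·1.156 = 0.231 in (exactly 420/1817)
Since P=3.240 > Ia=0.231: effective rainfall P−Ia = 136677/45425 in
Q: (136677/45425)² ÷ (189177/45425) = 6226867443/2864455075 in (≈ 2.174 in)

Q = 6226867443/2864455075 in ≈ 2.174 in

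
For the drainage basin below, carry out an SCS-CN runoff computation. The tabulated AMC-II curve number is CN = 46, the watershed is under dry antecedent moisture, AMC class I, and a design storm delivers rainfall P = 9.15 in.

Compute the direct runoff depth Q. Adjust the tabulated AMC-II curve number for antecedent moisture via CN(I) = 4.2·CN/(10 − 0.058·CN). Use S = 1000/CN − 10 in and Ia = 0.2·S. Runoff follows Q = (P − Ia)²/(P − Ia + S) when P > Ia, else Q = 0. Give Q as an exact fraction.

CN(I) from CN(II)=46: (4.2·46)/(10 − 0.058·46) = 16100/611 ≈ 26.350
Retention S: 1000/CN − 10 with CN=26.350 → S = 4500/161 ≈ 27.950 in
Ia = 0.2·(4500/161) = 900/161 in ≈ 5.590 in
Since P=9.150 > Ia=5.590: effective rainfall P−Ia = 11463/3220 in
Q: (11463/3220)² ÷ (101463/3220) = 43800123/108903620 in (≈ 0.402 in)

Q = 43800123/108903620 in ≈ 0.402 in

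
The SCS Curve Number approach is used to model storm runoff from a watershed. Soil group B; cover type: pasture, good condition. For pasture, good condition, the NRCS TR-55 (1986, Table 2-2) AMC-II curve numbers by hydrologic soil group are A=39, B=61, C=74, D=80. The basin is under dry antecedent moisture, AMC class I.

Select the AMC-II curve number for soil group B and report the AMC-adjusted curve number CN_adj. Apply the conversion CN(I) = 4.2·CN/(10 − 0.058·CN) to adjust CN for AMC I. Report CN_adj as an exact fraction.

CN_adj = 42700/1077 ≈ 39.647

NRCS table: pasture, good condition, soil group B → CN(II) = 61
Adjust CN=61 to AMC I: 4.2·61/(10 − 0.058·61) → (1281/5) ÷ (3231/500) = 42700/1077 ≈ 39.647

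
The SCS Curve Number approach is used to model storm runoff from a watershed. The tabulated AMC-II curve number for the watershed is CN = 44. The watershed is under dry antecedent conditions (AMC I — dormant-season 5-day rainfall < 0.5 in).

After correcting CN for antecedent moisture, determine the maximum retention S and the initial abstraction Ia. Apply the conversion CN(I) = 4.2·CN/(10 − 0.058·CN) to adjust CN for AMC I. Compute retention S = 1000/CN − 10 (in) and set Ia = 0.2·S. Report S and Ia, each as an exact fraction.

S = 1000/33 in ≈ 30.303 in; Ia = 200/33 in ≈ 6.061 in

Adjust CN=44 to AMC I: 4.2·44/(10 − 0.058·44) → (924/5) ÷ (931/125) = 3300/133 ≈ 24.812
S = 1000/(3300/133) − 10 = 1000/33 in ≈ 30.303 in
Ia = 0.2S: 0.2·30.303 = 6.061 in (exactly 200/33)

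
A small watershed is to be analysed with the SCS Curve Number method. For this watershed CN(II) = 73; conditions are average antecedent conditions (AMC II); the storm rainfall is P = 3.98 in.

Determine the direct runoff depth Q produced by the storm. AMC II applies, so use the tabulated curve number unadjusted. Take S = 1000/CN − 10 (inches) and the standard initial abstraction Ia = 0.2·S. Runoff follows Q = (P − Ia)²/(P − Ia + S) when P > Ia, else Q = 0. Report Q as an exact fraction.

Q = 139877929/92443550 in ≈ 1.513 in

CN(II) = 73; AMC II needs no correction.
Retention S: 1000/CN − 10 with CN=73.000 → S = 270/73 ≈ 3.699 in
Ia = 0.2S: 0.2·3.699 = 0.740 in (exactly 54/73)
Since P=3.980 > Ia=0.740: effective rainfall P−Ia = 11827/3650 in
Q = (11827/3650)²/((11827/3650) + 270/73) = (139877929/13322500)/(25327/3650) = 139877929/92443550 in ≈ 1.513 in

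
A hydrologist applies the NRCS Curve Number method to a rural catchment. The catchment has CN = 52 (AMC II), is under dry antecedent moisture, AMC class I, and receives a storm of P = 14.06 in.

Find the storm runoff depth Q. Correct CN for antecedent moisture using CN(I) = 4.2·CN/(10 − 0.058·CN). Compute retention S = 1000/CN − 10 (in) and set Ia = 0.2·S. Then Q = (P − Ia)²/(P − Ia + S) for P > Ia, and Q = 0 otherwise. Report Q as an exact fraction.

Q = 1933624729/655077150 in ≈ 2.952 in

Dry (AMC I): CN(I) = 4.2·52/(10 − 0.058·52) = (1092/5)/(873/125) = 9100/291 ≈ 31.271
Max retention: S = 1000/(9100/291) − 10 = 2000/91 in (≈ 21.978 in)
Ia = 0.2·(2000/91) = 400/91 in ≈ 4.396 in
Since P=14.060 > Ia=4.396: effective rainfall P−Ia = 43973/4550 in
Q = (43973/4550)²/((43973/4550) + 2000/91) = (1933624729/20702500)/(143973/4550) = 1933624729/655077150 in ≈ 2.952 in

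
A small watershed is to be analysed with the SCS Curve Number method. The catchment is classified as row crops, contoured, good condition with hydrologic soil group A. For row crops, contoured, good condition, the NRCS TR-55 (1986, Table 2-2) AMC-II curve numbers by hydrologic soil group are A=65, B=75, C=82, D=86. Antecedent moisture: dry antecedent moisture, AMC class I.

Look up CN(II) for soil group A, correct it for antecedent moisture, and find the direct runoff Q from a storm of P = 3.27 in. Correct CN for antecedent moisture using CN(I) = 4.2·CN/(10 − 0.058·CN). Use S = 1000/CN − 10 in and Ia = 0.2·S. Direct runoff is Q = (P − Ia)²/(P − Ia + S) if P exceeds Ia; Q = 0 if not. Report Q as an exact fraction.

NRCS table: row crops, contoured, good condition, soil group A → CN(II) = 65
Dry (AMC I): CN(I) = 4.2·65/(10 − 0.058·65) = 273/(623/100) = 3900/89 ≈ 43.820
S = 1000/(3900/89) − 10 = 500/39 in ≈ 12.821 in
Ia = 0.2·(500/39) = 100/39 in ≈ 2.564 in
P − Ia = 3.270 − 2.564 = 2753/3900 ≈ 0.706 in (> 0, runoff occurs)
Q = (2753/3900)²/((2753/3900) + 500/39) = (7579009/15210000)/(52753/3900) = 7579009/205736700 in ≈ 0.037 in

Q = 7579009/205736700 in ≈ 0.037 in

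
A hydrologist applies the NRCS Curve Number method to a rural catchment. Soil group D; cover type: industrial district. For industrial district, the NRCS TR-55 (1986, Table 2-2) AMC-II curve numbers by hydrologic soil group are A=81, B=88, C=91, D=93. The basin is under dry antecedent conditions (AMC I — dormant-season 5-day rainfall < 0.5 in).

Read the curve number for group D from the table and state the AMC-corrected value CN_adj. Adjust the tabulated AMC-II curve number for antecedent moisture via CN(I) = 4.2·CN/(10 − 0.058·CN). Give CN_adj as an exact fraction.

CN_adj = 27900/329 ≈ 84.802

NRCS table: industrial district, soil group D → CN(II) = 93
CN(I) from CN(II)=93: (4.2·93)/(10 − 0.058·93) = 27900/329 ≈ 84.802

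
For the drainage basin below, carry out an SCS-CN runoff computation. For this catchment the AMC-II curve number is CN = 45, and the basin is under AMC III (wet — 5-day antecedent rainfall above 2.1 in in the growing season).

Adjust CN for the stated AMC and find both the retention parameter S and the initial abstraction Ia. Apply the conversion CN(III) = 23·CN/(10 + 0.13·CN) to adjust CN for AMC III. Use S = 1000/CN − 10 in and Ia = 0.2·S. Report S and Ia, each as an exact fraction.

S = 1100/207 in ≈ 5.314 in; Ia = 220/207 in ≈ 1.063 in

Wet (AMC III): CN(III) = 23·45/(10 + 0.13·45) = 1035/(317/20) = 20700/317 ≈ 65.300
Max retention: S = 1000/(20700/317) − 10 = 1100/207 in (≈ 5.314 in)
Ia = 0.2·(1100/207) = 220/207 in ≈ 1.063 in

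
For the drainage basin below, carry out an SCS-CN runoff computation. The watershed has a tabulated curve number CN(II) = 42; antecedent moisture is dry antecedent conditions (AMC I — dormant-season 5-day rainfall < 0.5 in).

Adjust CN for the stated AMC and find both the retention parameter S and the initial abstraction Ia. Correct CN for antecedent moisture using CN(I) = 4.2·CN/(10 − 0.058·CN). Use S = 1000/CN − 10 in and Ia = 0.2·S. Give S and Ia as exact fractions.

S = 14500/441 in ≈ 32.880 in; Ia = 2900/441 in ≈ 6.576 in

Adjust CN=42 to AMC I: 4.2·42/(10 − 0.058·42) → (882/5) ÷ (1891/250) = 44100/1891 ≈ 23.321
S = 1000/(44100/1891) − 10 = 14500/441 in ≈ 32.880 in
Initial abstraction Ia = S/5 = (14500/441)/5 = 2900/441 ≈ 6.576 in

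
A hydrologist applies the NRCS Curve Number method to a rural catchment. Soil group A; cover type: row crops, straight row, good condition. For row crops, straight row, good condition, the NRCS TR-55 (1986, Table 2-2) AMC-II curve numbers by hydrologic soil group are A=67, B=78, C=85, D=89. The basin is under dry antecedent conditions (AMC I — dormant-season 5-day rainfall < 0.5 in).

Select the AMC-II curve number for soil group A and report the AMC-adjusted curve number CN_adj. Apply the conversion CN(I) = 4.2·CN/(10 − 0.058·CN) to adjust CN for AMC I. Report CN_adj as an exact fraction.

CN_adj = 46900/1019 ≈ 46.026

NRCS table: row crops, straight row, good condition, soil group A → CN(II) = 67
Adjust CN=67 to AMC I: 4.2·67/(10 − 0.058·67) → (1407/5) ÷ (3057/500) = 46900/1019 ≈ 46.026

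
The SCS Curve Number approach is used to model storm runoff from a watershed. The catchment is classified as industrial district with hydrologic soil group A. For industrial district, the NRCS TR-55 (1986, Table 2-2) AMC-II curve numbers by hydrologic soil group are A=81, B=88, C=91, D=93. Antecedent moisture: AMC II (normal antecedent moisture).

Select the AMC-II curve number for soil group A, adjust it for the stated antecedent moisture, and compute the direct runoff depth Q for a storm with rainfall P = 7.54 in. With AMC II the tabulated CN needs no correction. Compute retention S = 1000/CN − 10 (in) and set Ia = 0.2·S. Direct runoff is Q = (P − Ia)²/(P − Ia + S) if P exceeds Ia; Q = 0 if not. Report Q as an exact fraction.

Q = 820077769/154454850 in ≈ 5.309 in

NRCS table: industrial district, soil group A → CN(II) = 81
AMC II — tabulated CN = 81 applies directly.
Max retention: S = 1000/81 − 10 = 190/81 in (≈ 2.346 in)
Ia = 0.2·(190/81) = 38/81 in ≈ 0.469 in
Excess rainfall: 7.540 − 0.469 = 7.071 in; P > Ia so Q > 0
Q = (28637/4050)²/((28637/4050) + 190/81) = (820077769/16402500)/(38137/4050) = 820077769/154454850 in ≈ 5.309 in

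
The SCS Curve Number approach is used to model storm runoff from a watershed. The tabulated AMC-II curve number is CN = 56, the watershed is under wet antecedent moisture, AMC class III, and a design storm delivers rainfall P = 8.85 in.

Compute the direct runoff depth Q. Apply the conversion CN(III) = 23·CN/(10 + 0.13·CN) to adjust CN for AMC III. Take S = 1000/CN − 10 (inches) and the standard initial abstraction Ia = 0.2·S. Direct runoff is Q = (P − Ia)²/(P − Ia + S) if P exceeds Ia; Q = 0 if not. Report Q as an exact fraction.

Q = 691532209/120096340 in ≈ 5.758 in

CN(III) from CN(II)=56: (23·56)/(10 + 0.13·56) = 4025/54 ≈ 74.537
Retention S: 1000/CN − 10 with CN=74.537 → S = 550/161 ≈ 3.416 in
Initial abstraction Ia = S/5 = (550/161)/5 = 110/161 ≈ 0.683 in
P − Ia = 8.850 − 0.683 = 26297/3220 ≈ 8.167 in (> 0, runoff occurs)
Q = (26297/3220)²/((26297/3220) + 550/161) = (691532209/10368400)/(37297/3220) = 691532209/120096340 in ≈ 5.758 in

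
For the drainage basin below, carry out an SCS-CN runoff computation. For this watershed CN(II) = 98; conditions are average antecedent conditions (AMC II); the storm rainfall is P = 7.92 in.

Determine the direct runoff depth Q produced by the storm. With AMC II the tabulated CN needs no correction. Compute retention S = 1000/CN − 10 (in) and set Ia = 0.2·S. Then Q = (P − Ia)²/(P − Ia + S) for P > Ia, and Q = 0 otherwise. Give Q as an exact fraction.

Q = 46580552/6064975 in ≈ 7.680 in

CN(II) = 98; AMC II needs no correction.
S = 1000/98 − 10 = 10/49 in ≈ 0.204 in
Ia = 0.2S: 0.2·0.204 = 0.041 in (exactly 2/49)
P − Ia = 7.920 − 0.041 = 9652/1225 ≈ 7.879 in (> 0, runoff occurs)
Runoff Q = (P−Ia)²/(P−Ia+S) = (7.879)²/(7.879+0.204) = 46580552/6064975 ≈ 7.680 in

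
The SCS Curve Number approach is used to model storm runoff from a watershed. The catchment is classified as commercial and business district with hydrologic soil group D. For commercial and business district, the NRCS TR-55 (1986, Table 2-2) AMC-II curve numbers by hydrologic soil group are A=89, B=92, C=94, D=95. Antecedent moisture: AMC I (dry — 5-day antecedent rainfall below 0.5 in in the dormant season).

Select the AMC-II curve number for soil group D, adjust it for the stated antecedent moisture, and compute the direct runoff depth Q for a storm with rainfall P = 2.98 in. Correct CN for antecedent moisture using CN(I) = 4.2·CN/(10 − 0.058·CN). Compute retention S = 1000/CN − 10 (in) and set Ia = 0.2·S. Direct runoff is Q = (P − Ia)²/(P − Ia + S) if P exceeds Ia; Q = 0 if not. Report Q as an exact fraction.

Q = 2964911401/1585047450 in ≈ 1.871 in

NRCS table: commercial and business district, soil group D → CN(II) = 95
CN(I) from CN(II)=95: (4.2·95)/(10 − 0.058·95) = 39900/449 ≈ 88.864
S = 1000/(39900/449) − 10 = 500/399 in ≈ 1.253 in
Ia = 0.2S: 0.2·1.253 = 0.251 in (exactly 100/399)
Excess rainfall: 2.980 − 0.251 = 2.729 in; P > Ia so Q > 0
Q = (54451/19950)²/((54451/19950) + 500/399) = (2964911401/398002500)/(79451/19950) = 2964911401/1585047450 in ≈ 1.871 in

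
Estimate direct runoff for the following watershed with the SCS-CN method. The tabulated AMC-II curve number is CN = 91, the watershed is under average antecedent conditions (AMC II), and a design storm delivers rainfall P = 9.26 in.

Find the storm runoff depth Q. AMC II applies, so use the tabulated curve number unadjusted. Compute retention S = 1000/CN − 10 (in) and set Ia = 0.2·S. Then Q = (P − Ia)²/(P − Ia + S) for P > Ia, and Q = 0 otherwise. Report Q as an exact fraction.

Q = 1700160289/208085150 in ≈ 8.171 in

CN(II) = 91; AMC II needs no correction.
Max retention: S = 1000/91 − 10 = 90/91 in (≈ 0.989 in)
Ia = 0.2S: 0.2·0.989 = 0.198 in (exactly 18/91)
P − Ia = 9.260 − 0.198 = 41233/4550 ≈ 9.062 in (> 0, runoff occurs)
Q = (41233/4550)²/((41233/4550) + 90/91) = (1700160289/20702500)/(45733/4550) = 1700160289/208085150 in ≈ 8.171 in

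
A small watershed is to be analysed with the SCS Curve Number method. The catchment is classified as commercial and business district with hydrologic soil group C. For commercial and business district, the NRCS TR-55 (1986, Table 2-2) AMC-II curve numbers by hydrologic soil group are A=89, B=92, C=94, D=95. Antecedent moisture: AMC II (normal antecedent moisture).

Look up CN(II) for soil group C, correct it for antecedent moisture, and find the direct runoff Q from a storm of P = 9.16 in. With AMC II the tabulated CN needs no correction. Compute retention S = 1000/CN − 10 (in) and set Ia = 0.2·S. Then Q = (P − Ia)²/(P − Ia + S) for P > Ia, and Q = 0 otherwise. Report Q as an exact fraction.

NRCS table: commercial and business district, soil group C → CN(II) = 94
AMC II — tabulated CN = 94 applies directly.
Retention S: 1000/CN − 10 with CN=94.000 → S = 30/47 ≈ 0.638 in
Ia = 0.2·(30/47) = 6/47 in ≈ 0.128 in
P − Ia = 9.160 − 0.128 = 10613/1175 ≈ 9.032 in (> 0, runoff occurs)
Q = (10613/1175)²/((10613/1175) + 30/47) = (112635769/1380625)/(11363/1175) = 112635769/13351525 in ≈ 8.436 in

Q = 112635769/13351525 in ≈ 8.436 in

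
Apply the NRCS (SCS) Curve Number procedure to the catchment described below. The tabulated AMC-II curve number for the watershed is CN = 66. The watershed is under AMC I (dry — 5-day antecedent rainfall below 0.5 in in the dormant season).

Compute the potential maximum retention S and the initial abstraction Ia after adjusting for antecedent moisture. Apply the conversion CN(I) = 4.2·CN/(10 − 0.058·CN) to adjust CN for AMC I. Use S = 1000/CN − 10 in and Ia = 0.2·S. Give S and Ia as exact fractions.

Adjust CN=66 to AMC I: 4.2·66/(10 − 0.058·66) → (1386/5) ÷ (1543/250) = 69300/1543 ≈ 44.913
S = 1000/(69300/1543) − 10 = 8500/693 in ≈ 12.266 in
Ia = 0.2·(8500/693) = 1700/693 in ≈ 2.453 in

S = 8500/693 in ≈ 12.266 in; Ia = 1700/693 in ≈ 2.453 in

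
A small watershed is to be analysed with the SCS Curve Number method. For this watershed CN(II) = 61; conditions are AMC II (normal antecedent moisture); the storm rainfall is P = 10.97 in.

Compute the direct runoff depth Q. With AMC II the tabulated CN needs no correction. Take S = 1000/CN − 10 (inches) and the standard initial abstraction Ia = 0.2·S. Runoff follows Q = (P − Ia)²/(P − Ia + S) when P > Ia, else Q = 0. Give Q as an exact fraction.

CN(II) = 61; AMC II needs no correction.
S = 1000/61 − 10 = 390/61 in ≈ 6.393 in
Initial abstraction Ia = S/5 = (390/61)/5 = 78/61 ≈ 1.279 in
P − Ia = 10.970 − 1.279 = 59117/6100 ≈ 9.691 in (> 0, runoff occurs)
Q: (59117/6100)² ÷ (98117/6100) = 3494819689/598513700 in (≈ 5.839 in)

Q = 3494819689/598513700 in ≈ 5.839 in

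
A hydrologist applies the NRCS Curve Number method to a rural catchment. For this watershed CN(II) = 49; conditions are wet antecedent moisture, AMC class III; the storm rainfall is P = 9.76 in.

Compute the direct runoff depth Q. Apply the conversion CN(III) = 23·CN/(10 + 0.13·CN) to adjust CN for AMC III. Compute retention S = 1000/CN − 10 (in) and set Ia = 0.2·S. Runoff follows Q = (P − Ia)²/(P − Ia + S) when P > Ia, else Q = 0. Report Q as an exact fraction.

Q = 15561065536/2655409225 in ≈ 5.860 in

Adjust CN=49 to AMC III: 23·49/(10 + 0.13·49) → 1127 ÷ (1637/100) = 112700/1637 ≈ 68.845
S = 1000/(112700/1637) − 10 = 5100/1127 in ≈ 4.525 in
Ia = 0.2S: 0.2·4.525 = 0.905 in (exactly 1020/1127)
Since P=9.760 > Ia=0.905: effective rainfall P−Ia = 249488/28175 in
Runoff Q = (P−Ia)²/(P−Ia+S) = (8.855)²/(8.855+4.525) = 15561065536/2655409225 ≈ 5.860 in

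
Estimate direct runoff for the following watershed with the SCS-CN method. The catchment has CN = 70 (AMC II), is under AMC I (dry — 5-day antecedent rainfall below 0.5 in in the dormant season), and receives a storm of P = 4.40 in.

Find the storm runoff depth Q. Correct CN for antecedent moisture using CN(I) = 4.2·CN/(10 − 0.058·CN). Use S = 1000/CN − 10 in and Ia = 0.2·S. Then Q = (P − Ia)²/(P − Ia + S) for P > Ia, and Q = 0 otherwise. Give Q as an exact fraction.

Adjust CN=70 to AMC I: 4.2·70/(10 − 0.058·70) → 294 ÷ (297/50) = 4900/99 ≈ 49.495
Retention S: 1000/CN − 10 with CN=49.495 → S = 500/49 ≈ 10.204 in
Initial abstraction Ia = S/5 = (500/49)/5 = 100/49 ≈ 2.041 in
Excess rainfall: 4.400 − 2.041 = 2.359 in; P > Ia so Q > 0
Q: (578/245)² ÷ (3078/245) = 167042/377055 in (≈ 0.443 in)

Q = 167042/377055 in ≈ 0.443 in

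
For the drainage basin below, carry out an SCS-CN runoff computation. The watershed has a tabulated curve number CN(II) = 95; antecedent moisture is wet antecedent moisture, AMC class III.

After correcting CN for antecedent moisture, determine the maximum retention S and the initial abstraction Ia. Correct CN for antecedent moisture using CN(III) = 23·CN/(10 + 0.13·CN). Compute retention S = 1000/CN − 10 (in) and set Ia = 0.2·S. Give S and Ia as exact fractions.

S = 100/437 in ≈ 0.229 in; Ia = 20/437 in ≈ 0.046 in

CN(III) from CN(II)=95: (23·95)/(10 + 0.13·95) = 43700/447 ≈ 97.763
Retention S: 1000/CN − 10 with CN=97.763 → S = 100/437 ≈ 0.229 in
Initial abstraction Ia = S/5 = (100/437)/5 = 20/437 ≈ 0.046 in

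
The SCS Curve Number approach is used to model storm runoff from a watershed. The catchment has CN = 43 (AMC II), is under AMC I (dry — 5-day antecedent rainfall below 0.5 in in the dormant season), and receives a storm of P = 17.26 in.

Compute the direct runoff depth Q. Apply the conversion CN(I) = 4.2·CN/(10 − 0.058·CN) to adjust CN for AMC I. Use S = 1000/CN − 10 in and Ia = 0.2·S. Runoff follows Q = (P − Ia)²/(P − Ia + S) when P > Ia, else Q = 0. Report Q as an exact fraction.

Dry (AMC I): CN(I) = 4.2·43/(10 − 0.058·43) = (903/5)/(3753/500) = 30100/1251 ≈ 24.061
S = 1000/(30100/1251) − 10 = 9500/301 in ≈ 31.561 in
Ia = 0.2·(9500/301) = 1900/301 in ≈ 6.312 in
Excess rainfall: 17.260 − 6.312 = 10.948 in; P > Ia so Q > 0
Q: (164763/15050)² ÷ (639763/15050) = 27146846169/9628433150 in (≈ 2.819 in)

Q = 27146846169/9628433150 in ≈ 2.819 in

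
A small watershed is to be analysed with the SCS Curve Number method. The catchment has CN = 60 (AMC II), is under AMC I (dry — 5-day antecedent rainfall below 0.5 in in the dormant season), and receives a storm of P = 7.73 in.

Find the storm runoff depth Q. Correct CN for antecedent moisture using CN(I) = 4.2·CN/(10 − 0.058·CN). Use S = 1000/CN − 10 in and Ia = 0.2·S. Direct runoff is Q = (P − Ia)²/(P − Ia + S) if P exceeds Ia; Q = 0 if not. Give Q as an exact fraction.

Dry (AMC I): CN(I) = 4.2·60/(10 − 0.058·60) = 252/(163/25) = 6300/163 ≈ 38.650
Retention S: 1000/CN − 10 with CN=38.650 → S = 1000/63 ≈ 15.873 in
Initial abstraction Ia = S/5 = (1000/63)/5 = 200/63 ≈ 3.175 in
P − Ia = 7.730 − 3.175 = 28699/6300 ≈ 4.555 in (> 0, runoff occurs)
Q: (28699/6300)² ÷ (128699/6300) = 823632601/810803700 in (≈ 1.016 in)

Q = 823632601/810803700 in ≈ 1.016 in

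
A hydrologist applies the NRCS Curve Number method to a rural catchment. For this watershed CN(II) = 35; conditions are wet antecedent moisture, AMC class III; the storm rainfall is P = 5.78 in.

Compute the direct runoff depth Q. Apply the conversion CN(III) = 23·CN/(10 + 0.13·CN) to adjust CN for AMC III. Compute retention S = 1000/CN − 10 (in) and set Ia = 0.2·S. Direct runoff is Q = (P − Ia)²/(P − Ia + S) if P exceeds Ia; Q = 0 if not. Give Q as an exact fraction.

CN(III) from CN(II)=35: (23·35)/(10 + 0.13·35) = 16100/291 ≈ 55.326
Max retention: S = 1000/(16100/291) − 10 = 1300/161 in (≈ 8.075 in)
Ia = 0.2S: 0.2·8.075 = 1.615 in (exactly 260/161)
Excess rainfall: 5.780 − 1.615 = 4.165 in; P > Ia so Q > 0
Runoff Q = (P−Ia)²/(P−Ia+S) = (4.165)²/(4.165+8.075) = 1124193841/793158450 ≈ 1.417 in

Q = 1124193841/793158450 in ≈ 1.417 in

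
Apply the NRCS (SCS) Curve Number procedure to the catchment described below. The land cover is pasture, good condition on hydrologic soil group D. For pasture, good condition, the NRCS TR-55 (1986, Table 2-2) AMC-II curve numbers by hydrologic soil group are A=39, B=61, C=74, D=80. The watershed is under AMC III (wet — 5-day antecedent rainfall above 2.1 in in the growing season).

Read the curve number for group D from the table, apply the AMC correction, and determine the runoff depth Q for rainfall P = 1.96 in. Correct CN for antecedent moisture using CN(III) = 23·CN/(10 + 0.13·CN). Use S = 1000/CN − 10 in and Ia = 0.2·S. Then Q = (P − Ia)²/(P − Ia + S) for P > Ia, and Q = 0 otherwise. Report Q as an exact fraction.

NRCS table: pasture, good condition, soil group D → CN(II) = 80
Adjust CN=80 to AMC III: 23·80/(10 + 0.13·80) → 1840 ÷ (102/5) = 4600/51 ≈ 90.196
Retention S: 1000/CN − 10 with CN=90.196 → S = 25/23 ≈ 1.087 in
Ia = 0.2S: 0.2·1.087 = 0.217 in (exactly 5/23)
Excess rainfall: 1.960 − 0.217 = 1.743 in; P > Ia so Q > 0
Q: (1002/575)² ÷ (1627/575) = 1004004/935525 in (≈ 1.073 in)

Q = 1004004/935525 in ≈ 1.073 in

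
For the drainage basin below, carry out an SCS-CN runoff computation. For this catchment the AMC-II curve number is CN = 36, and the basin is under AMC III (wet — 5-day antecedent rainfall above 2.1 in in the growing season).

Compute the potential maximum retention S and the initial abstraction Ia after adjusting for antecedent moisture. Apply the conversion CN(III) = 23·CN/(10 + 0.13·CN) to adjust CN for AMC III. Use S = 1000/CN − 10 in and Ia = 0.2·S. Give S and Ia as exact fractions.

Wet (AMC III): CN(III) = 23·36/(10 + 0.13·36) = 828/(367/25) = 20700/367 ≈ 56.403
Retention S: 1000/CN − 10 with CN=56.403 → S = 1600/207 ≈ 7.729 in
Ia = 0.2S: 0.2·7.729 = 1.546 in (exactly 320/207)

S = 1600/207 in ≈ 7.729 in; Ia = 320/207 in ≈ 1.546 in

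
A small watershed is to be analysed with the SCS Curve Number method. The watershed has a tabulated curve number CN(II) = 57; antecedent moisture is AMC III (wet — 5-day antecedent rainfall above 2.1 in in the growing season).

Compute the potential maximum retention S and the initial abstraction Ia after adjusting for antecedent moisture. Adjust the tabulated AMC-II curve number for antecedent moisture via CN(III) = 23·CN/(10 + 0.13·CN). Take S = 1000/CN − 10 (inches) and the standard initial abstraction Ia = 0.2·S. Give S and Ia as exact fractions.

Wet (AMC III): CN(III) = 23·57/(10 + 0.13·57) = 1311/(1741/100) = 131100/1741 ≈ 75.302
Max retention: S = 1000/(131100/1741) − 10 = 4300/1311 in (≈ 3.280 in)
Initial abstraction Ia = S/5 = (4300/1311)/5 = 860/1311 ≈ 0.656 in

S = 4300/1311 in ≈ 3.280 in; Ia = 860/1311 in ≈ 0.656 in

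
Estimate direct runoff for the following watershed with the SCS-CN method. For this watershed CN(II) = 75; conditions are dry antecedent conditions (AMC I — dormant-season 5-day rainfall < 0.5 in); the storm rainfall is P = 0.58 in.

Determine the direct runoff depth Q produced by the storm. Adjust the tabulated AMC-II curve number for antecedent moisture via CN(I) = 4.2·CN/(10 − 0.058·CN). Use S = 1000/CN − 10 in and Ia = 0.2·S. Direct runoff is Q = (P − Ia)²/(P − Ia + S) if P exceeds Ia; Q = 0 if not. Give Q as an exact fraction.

Q = 0 in ≈ 0.000 in

Adjust CN=75 to AMC I: 4.2·75/(10 − 0.058·75) → 315 ÷ (113/20) = 6300/113 ≈ 55.752
Max retention: S = 1000/(6300/113) − 10 = 500/63 in (≈ 7.937 in)
Ia = 0.2·(500/63) = 100/63 in ≈ 1.587 in
P = 0.580 ≤ Ia = 1.587 in: entire storm abstracted, Q = 0.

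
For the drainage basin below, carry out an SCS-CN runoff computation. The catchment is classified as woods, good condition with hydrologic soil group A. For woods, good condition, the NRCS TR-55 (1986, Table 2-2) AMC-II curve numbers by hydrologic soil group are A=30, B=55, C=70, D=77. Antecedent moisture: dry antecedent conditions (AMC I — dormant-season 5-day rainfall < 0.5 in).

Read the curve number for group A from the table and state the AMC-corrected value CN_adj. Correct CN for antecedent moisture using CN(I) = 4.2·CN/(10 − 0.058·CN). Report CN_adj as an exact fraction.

CN_adj = 900/59 ≈ 15.254

NRCS table: woods, good condition, soil group A → CN(II) = 30
CN(I) from CN(II)=30: (4.2·30)/(10 − 0.058·30) = 900/59 ≈ 15.254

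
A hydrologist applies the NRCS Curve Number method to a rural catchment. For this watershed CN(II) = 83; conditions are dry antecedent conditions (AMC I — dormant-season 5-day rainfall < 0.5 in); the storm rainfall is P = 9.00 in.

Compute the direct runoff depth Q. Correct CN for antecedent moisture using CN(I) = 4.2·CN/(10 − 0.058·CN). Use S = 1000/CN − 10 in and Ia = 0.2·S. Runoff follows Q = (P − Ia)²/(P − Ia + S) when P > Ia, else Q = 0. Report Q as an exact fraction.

Q = 195636169/39194841 in ≈ 4.991 in

CN(I) from CN(II)=83: (4.2·83)/(10 − 0.058·83) = 174300/2593 ≈ 67.219
Retention S: 1000/CN − 10 with CN=67.219 → S = 8500/1743 ≈ 4.877 in
Initial abstraction Ia = S/5 = (8500/1743)/5 = 1700/1743 ≈ 0.975 in
P − Ia = 9.000 − 0.975 = 13987/1743 ≈ 8.025 in (> 0, runoff occurs)
Q = (13987/1743)²/((13987/1743) + 8500/1743) = (195636169/3038049)/(22487/1743) = 195636169/39194841 in ≈ 4.991 in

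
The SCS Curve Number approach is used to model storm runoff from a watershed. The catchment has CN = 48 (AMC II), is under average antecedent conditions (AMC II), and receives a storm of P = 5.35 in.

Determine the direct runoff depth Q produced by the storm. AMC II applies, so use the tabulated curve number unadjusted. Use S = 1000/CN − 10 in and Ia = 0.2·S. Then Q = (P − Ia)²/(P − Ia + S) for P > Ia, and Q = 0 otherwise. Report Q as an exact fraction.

AMC II — tabulated CN = 48 applies directly.
Retention S: 1000/CN − 10 with CN=48.000 → S = 65/6 ≈ 10.833 in
Initial abstraction Ia = S/5 = (65/6)/5 = 13/6 ≈ 2.167 in
Excess rainfall: 5.350 − 2.167 = 3.183 in; P > Ia so Q > 0
Runoff Q = (P−Ia)²/(P−Ia+S) = (3.183)²/(3.183+10.833) = 36481/50460 ≈ 0.723 in

Q = 36481/50460 in ≈ 0.723 in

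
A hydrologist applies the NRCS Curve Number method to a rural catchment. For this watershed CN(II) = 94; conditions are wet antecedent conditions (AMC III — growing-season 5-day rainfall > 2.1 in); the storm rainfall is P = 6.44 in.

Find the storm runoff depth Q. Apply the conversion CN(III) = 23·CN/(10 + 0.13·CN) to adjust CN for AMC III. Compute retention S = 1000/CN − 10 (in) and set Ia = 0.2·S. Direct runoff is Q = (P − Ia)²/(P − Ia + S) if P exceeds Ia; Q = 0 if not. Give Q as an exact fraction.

Q = 29770396681/4865608025 in ≈ 6.119 in

CN(III) from CN(II)=94: (23·94)/(10 + 0.13·94) = 108100/1111 ≈ 97.300
Max retention: S = 1000/(108100/1111) − 10 = 300/1081 in (≈ 0.278 in)
Initial abstraction Ia = S/5 = (300/1081)/5 = 60/1081 ≈ 0.056 in
Excess rainfall: 6.440 − 0.056 = 6.384 in; P > Ia so Q > 0
Q = (172541/27025)²/((172541/27025) + 300/1081) = (29770396681/730350625)/(180041/27025) = 29770396681/4865608025 in ≈ 6.119 in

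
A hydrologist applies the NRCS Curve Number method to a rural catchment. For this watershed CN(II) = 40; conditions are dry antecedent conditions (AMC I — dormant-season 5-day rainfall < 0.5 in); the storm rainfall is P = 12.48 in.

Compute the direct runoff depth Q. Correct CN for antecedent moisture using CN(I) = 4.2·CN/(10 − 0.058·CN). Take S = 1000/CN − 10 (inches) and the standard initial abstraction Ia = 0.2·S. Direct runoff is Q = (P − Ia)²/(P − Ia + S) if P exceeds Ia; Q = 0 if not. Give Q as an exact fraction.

Adjust CN=40 to AMC I: 4.2·40/(10 − 0.058·40) → 168 ÷ (192/25) = 175/8 ≈ 21.875
Max retention: S = 1000/(175/8) − 10 = 250/7 in (≈ 35.714 in)
Ia = 0.2S: 0.2·35.714 = 7.143 in (exactly 50/7)
Excess rainfall: 12.480 − 7.143 = 5.337 in; P > Ia so Q > 0
Q: (934/175)² ÷ (7184/175) = 218089/314300 in (≈ 0.694 in)

Q = 218089/314300 in ≈ 0.694 in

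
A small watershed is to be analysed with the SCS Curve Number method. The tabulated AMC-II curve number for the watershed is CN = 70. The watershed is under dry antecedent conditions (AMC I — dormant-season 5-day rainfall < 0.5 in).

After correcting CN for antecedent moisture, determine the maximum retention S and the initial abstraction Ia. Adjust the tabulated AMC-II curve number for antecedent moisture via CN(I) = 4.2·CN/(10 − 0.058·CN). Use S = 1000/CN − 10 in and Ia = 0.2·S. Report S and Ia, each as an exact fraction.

Dry (AMC I): CN(I) = 4.2·70/(10 − 0.058·70) = 294/(297/50) = 4900/99 ≈ 49.495
Retention S: 1000/CN − 10 with CN=49.495 → S = 500/49 ≈ 10.204 in
Initial abstraction Ia = S/5 = (500/49)/5 = 100/49 ≈ 2.041 in

S = 500/49 in ≈ 10.204 in; Ia = 100/49 in ≈ 2.041 in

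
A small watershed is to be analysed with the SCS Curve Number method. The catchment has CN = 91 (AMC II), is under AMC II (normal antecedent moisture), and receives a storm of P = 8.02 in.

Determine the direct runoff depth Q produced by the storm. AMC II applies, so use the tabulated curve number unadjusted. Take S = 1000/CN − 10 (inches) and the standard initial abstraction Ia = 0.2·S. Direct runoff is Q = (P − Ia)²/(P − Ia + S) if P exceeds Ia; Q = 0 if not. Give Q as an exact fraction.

AMC II — tabulated CN = 91 applies directly.
Retention S: 1000/CN − 10 with CN=91.000 → S = 90/91 ≈ 0.989 in
Ia = 0.2·(90/91) = 18/91 in ≈ 0.198 in
Excess rainfall: 8.020 − 0.198 = 7.822 in; P > Ia so Q > 0
Q = (35591/4550)²/((35591/4550) + 90/91) = (1266719281/20702500)/(40091/4550) = 1266719281/182414050 in ≈ 6.944 in

Q = 1266719281/182414050 in ≈ 6.944 in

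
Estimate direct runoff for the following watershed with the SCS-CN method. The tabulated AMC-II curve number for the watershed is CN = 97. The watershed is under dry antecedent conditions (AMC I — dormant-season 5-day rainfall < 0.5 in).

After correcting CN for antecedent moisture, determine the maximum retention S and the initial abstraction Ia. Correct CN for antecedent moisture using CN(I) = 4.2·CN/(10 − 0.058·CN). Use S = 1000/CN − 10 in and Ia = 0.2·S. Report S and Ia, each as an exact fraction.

S = 500/679 in ≈ 0.736 in; Ia = 100/679 in ≈ 0.147 in

Adjust CN=97 to AMC I: 4.2·97/(10 − 0.058·97) → (2037/5) ÷ (2187/500) = 67900/729 ≈ 93.141
Retention S: 1000/CN − 10 with CN=93.141 → S = 500/679 ≈ 0.736 in
Ia = 0.2S: 0.2·0.736 = 0.147 in (exactly 100/679)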